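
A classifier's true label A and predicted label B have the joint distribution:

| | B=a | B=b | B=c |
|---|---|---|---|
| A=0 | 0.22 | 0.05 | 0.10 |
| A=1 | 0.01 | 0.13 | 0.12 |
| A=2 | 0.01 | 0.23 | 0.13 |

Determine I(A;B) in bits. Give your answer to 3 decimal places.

0.337 bits

Marginals: p(A) = (0.3700, 0.2600, 0.3700), p(B) = (0.2400, 0.4100, 0.3500).
I(A;B) = Σ p(x,y)·log₂[p(x,y)/(p(x)p(y))].
  (0,a): 0.22·log₂(2.4775) = 0.2880
  (0,b): 0.05·log₂(0.3296) = -0.0801
  (0,c): 0.10·log₂(0.7722) = -0.0373
  (1,a): 0.01·log₂(0.1603) = -0.0264
  (1,b): 0.13·log₂(1.2195) = 0.0372
  (1,c): 0.12·log₂(1.3187) = 0.0479
  (2,a): 0.01·log₂(0.1126) = -0.0315
  (2,b): 0.23·log₂(1.5162) = 0.1381
  (2,c): 0.13·log₂(1.0039) = 0.0007
Sum = 0.337 bits.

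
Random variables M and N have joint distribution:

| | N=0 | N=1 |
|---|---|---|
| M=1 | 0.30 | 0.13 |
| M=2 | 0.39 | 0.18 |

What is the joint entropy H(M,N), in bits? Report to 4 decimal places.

1.8788 bits

H(M,N) = −Σ p(x,y)·log₂ p(x,y) over all 4 cells.
  cell (1,0): −0.30·log₂0.30 = 0.52109
  cell (1,1): −0.13·log₂0.13 = 0.38264
  cell (2,0): −0.39·log₂0.39 = 0.52980
  cell (2,1): −0.18·log₂0.18 = 0.44531
Sum = 1.8788 bits.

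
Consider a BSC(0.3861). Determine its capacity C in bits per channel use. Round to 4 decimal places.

Binary symmetric channel: C = 1 − h₂(ε) where h₂ is the binary entropy function.
h₂(0.3861) = −0.3861·log₂0.3861 − 0.6139·log₂0.6139 = 0.9622.
C = 1 − 0.9622 = 0.0378 bits per channel use.

0.0378 bits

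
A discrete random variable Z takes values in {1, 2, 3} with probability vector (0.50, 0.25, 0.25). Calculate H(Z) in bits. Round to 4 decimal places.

1.5000 bits

H(Z) = −Σ p·log₂ p.
  −(0.50)·log₂(0.50) = 0.50000
  −(0.25)·log₂(0.25) = 0.50000
  −(0.25)·log₂(0.25) = 0.50000
Sum: 0.50000 + 0.50000 + 0.50000 = 1.5000 bits.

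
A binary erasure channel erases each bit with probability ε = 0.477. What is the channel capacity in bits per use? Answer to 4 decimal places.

0.5230 bits

Binary erasure channel: capacity C = 1 − ε.
C = 1 − 0.477 = 0.5230 bits per channel use.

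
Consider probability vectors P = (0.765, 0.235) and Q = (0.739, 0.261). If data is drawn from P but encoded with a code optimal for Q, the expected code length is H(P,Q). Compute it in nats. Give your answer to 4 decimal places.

H(P,Q) = −Σ p·ln q.
  −0.765·ln(0.739) = 0.23138
  −0.235·ln(0.261) = 0.31566
H(P,Q) = 0.5470 nats.

0.5470 nats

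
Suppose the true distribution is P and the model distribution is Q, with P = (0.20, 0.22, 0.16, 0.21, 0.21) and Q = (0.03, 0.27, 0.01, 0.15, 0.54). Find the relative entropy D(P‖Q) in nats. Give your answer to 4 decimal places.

0.6503 nats

D(P‖Q) = Σ p·ln(p/q).
  0.20·ln(0.20/0.03) = 0.37942
  0.22·ln(0.22/0.27) = -0.04505
  0.16·ln(0.16/0.01) = 0.44361
  0.21·ln(0.21/0.15) = 0.07066
  0.21·ln(0.21/0.54) = -0.19834
D(P‖Q) = 0.6503 nats.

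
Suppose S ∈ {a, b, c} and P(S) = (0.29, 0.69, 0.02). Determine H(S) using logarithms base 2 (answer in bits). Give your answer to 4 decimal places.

H(S) = −Σ p·log₂ p.
  −(0.29)·log₂(0.29) = 0.51790
  −(0.69)·log₂(0.69) = 0.36938
  −(0.02)·log₂(0.02) = 0.11288
Sum: 0.51790 + 0.36938 + 0.11288 = 1.0002 bits.

1.0002 bits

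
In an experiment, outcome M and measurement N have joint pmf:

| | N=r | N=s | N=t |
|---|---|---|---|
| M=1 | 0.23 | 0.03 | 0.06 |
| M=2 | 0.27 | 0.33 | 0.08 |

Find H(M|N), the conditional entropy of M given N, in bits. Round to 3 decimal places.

Marginals: p(M) = (0.3200, 0.6800), p(N) = (0.5000, 0.3600, 0.1400).
H(M|N) = Σ p(N) · H(M|N=·).
  N=r: p=0.5000, H(M|N=r) = 0.9954
  N=s: p=0.3600, H(M|N=s) = 0.4138
  N=t: p=0.1400, H(M|N=t) = 0.9852
Weighted sum = 0.785 bits.

0.785 bits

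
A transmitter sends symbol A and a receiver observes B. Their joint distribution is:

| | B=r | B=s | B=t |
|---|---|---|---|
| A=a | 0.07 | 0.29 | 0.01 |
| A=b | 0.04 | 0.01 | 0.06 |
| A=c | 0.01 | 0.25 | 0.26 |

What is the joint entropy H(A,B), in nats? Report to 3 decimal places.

H(A,B) = −Σ p(x,y)·ln p(x,y) over all 9 cells.
  cell (a,r): −0.07·ln0.07 = 0.1861
  cell (a,s): −0.29·ln0.29 = 0.3590
  cell (a,t): −0.01·ln0.01 = 0.0461
  cell (b,r): −0.04·ln0.04 = 0.1288
  cell (b,s): −0.01·ln0.01 = 0.0461
  cell (b,t): −0.06·ln0.06 = 0.1688
  cell (c,r): −0.01·ln0.01 = 0.0461
  cell (c,s): −0.25·ln0.25 = 0.3466
  cell (c,t): −0.26·ln0.26 = 0.3502
Sum = 1.678 nats.

1.678 nats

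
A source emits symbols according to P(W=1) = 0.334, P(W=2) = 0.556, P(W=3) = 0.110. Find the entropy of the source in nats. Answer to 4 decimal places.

H(W) = −Σ p·ln p.
  −(0.334)·ln(0.334) = 0.36627
  −(0.556)·ln(0.556) = 0.32636
  −(0.110)·ln(0.110) = 0.24280
Sum: 0.36627 + 0.32636 + 0.24280 = 0.9354 nats.

0.9354 nats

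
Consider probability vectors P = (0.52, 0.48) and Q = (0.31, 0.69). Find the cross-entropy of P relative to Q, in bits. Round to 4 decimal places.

1.1356 bits

H(P,Q) = −Σ p·log₂ q.
  −0.52·log₂(0.31) = 0.87862
  −0.48·log₂(0.69) = 0.25696
H(P,Q) = 1.1356 bits.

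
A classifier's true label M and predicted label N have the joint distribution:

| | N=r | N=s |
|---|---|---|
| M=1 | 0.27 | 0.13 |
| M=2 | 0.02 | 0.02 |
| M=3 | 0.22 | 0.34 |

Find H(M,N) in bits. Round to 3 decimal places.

2.128 bits

H(M,N) = −Σ p(x,y)·log₂ p(x,y) over all 6 cells.
  cell (1,r): −0.27·log₂0.27 = 0.5100
  cell (1,s): −0.13·log₂0.13 = 0.3826
  cell (2,r): −0.02·log₂0.02 = 0.1129
  cell (2,s): −0.02·log₂0.02 = 0.1129
  cell (3,r): −0.22·log₂0.22 = 0.4806
  cell (3,s): −0.34·log₂0.34 = 0.5292
Sum = 2.128 bits.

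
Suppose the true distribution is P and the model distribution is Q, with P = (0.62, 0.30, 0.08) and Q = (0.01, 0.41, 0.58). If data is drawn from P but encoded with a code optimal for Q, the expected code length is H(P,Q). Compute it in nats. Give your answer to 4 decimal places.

3.1663 nats

H(P,Q) = −Σ p·ln q.
  −0.62·ln(0.01) = 2.85521
  −0.30·ln(0.41) = 0.26748
  −0.08·ln(0.58) = 0.04358
H(P,Q) = 3.1663 nats.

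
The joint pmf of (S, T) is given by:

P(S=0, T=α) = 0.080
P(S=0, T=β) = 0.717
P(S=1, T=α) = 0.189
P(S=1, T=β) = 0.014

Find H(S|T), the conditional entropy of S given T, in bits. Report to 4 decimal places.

0.3361 bits

Chain rule: H(S|T) = H(S,T) − H(T).
Marginals: p(S) = (0.7970, 0.2030), p(T) = (0.2690, 0.7310).
H(S,T) = 1.1761 bits; H(T) = 0.8400 bits.
H(S|T) = 1.1761 − 0.8400 = 0.3361 bits.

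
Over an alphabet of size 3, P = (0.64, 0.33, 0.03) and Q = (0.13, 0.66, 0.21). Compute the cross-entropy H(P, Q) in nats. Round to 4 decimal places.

1.4897 nats

H(P,Q) = −Σ p·ln q.
  −0.64·ln(0.13) = 1.30574
  −0.33·ln(0.66) = 0.13712
  −0.03·ln(0.21) = 0.04682
H(P,Q) = 1.4897 nats.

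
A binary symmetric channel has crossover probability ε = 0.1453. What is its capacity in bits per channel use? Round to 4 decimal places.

0.4020 bits

Binary symmetric channel: C = 1 − h₂(ε) where h₂ is the binary entropy function.
h₂(0.1453) = −0.1453·log₂0.1453 − 0.8547·log₂0.8547 = 0.5980.
C = 1 − 0.5980 = 0.4020 bits per channel use.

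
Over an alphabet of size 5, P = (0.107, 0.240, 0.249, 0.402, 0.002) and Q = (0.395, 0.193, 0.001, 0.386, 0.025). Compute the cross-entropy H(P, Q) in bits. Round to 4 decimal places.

H(P,Q) = −Σ p·log₂ q.
  −0.107·log₂(0.395) = 0.14339
  −0.240·log₂(0.193) = 0.56960
  −0.249·log₂(0.001) = 2.48148
  −0.402·log₂(0.386) = 0.55208
  −0.002·log₂(0.025) = 0.01064
H(P,Q) = 3.7572 bits.

3.7572 bits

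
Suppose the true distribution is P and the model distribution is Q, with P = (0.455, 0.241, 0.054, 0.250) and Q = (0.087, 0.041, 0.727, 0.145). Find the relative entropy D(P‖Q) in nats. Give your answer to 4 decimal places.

1.1754 nats

D(P‖Q) = Σ p·ln(p/q).
  0.455·ln(0.455/0.087) = 0.75275
  0.241·ln(0.241/0.041) = 0.42687
  0.054·ln(0.054/0.727) = -0.14040
  0.250·ln(0.250/0.145) = 0.13618
D(P‖Q) = 1.1754 nats.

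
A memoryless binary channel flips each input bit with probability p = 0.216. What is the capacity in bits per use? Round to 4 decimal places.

Binary symmetric channel: C = 1 − h₂(ε) where h₂ is the binary entropy function.
h₂(0.216) = −0.216·log₂0.216 − 0.784·log₂0.784 = 0.7528.
C = 1 − 0.7528 = 0.2472 bits per channel use.

0.2472 bits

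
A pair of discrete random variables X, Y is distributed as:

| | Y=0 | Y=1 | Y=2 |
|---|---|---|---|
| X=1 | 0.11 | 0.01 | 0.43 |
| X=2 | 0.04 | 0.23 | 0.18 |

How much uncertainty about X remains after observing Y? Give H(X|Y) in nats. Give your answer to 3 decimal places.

Marginals: p(X) = (0.5500, 0.4500), p(Y) = (0.1500, 0.2400, 0.6100).
H(X|Y) = Σ p(Y) · H(X|Y=·).
  Y=0: p=0.1500, H(X|Y=0) = 0.5799
  Y=1: p=0.2400, H(X|Y=1) = 0.1732
  Y=2: p=0.6100, H(X|Y=2) = 0.6066
Weighted sum = 0.499 nats.

0.499 nats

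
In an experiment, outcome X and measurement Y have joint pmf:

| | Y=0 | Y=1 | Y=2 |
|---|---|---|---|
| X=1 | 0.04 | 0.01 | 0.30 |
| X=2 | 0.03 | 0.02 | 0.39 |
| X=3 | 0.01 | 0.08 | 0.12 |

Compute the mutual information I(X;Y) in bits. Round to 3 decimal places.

Marginals: p(X) = (0.3500, 0.4400, 0.2100), p(Y) = (0.0800, 0.1100, 0.8100).
I(X;Y) = Σ p(x,y)·log₂[p(x,y)/(p(x)p(y))].
  (1,0): 0.04·log₂(1.4286) = 0.0206
  (1,1): 0.01·log₂(0.2597) = -0.0194
  (1,2): 0.30·log₂(1.0582) = 0.0245
  (2,0): 0.03·log₂(0.8523) = -0.0069
  (2,1): 0.02·log₂(0.4132) = -0.0255
  (2,2): 0.39·log₂(1.0943) = 0.0507
  (3,0): 0.01·log₂(0.5952) = -0.0075
  (3,1): 0.08·log₂(3.4632) = 0.1434
  (3,2): 0.12·log₂(0.7055) = -0.0604
Sum = 0.119 bits.

0.119 bits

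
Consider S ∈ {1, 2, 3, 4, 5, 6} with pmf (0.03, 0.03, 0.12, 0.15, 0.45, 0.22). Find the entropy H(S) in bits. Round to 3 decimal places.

H(S) = −Σ p·log₂ p.
  −(0.03)·log₂(0.03) = 0.1518
  −(0.03)·log₂(0.03) = 0.1518
  −(0.12)·log₂(0.12) = 0.3671
  −(0.15)·log₂(0.15) = 0.4105
  −(0.45)·log₂(0.45) = 0.5184
  −(0.22)·log₂(0.22) = 0.4806
Sum: 0.1518 + 0.1518 + 0.3671 + 0.4105 + 0.5184 + 0.4806 = 2.080 bits.

2.080 bits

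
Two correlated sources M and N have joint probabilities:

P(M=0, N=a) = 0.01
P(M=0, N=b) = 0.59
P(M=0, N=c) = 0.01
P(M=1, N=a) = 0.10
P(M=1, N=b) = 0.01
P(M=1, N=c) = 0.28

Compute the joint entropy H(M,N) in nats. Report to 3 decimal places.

H(M,N) = −Σ p(x,y)·ln p(x,y) over all 6 cells.
  cell (0,a): −0.01·ln0.01 = 0.0461
  cell (0,b): −0.59·ln0.59 = 0.3113
  cell (0,c): −0.01·ln0.01 = 0.0461
  cell (1,a): −0.10·ln0.10 = 0.2303
  cell (1,b): −0.01·ln0.01 = 0.0461
  cell (1,c): −0.28·ln0.28 = 0.3564
Sum = 1.036 nats.

1.036 nats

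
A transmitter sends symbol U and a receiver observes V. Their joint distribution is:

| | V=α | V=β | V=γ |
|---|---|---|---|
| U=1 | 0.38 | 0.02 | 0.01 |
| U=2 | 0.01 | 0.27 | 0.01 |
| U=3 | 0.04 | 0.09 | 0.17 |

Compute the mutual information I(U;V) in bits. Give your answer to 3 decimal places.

Marginals: p(U) = (0.4100, 0.2900, 0.3000), p(V) = (0.4300, 0.3800, 0.1900).
I(U;V) = Σ p(x,y)·log₂[p(x,y)/(p(x)p(y))].
  (1,α): 0.38·log₂(2.1554) = 0.4210
  (1,β): 0.02·log₂(0.1284) = -0.0592
  (1,γ): 0.01·log₂(0.1284) = -0.0296
  (2,α): 0.01·log₂(0.0802) = -0.0364
  (2,β): 0.27·log₂(2.4501) = 0.3491
  (2,γ): 0.01·log₂(0.1815) = -0.0246
  (3,α): 0.04·log₂(0.3101) = -0.0676
  (3,β): 0.09·log₂(0.7895) = -0.0307
  (3,γ): 0.17·log₂(2.9825) = 0.2680
Sum = 0.790 bits.

0.790 bits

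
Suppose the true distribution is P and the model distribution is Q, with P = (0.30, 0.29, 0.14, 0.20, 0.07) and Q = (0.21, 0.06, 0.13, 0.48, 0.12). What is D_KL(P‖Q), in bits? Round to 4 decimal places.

D(P‖Q) = Σ p·log₂(p/q).
  0.30·log₂(0.30/0.21) = 0.15437
  0.29·log₂(0.29/0.06) = 0.65918
  0.14·log₂(0.14/0.13) = 0.01497
  0.20·log₂(0.20/0.48) = -0.25261
  0.07·log₂(0.07/0.12) = -0.05443
D(P‖Q) = 0.5215 bits.

0.5215 bits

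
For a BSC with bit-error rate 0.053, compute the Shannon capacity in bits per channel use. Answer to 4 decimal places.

0.7010 bits

Binary symmetric channel: C = 1 − h₂(ε) where h₂ is the binary entropy function.
h₂(0.053) = −0.053·log₂0.053 − 0.947·log₂0.947 = 0.2990.
C = 1 − 0.2990 = 0.7010 bits per channel use.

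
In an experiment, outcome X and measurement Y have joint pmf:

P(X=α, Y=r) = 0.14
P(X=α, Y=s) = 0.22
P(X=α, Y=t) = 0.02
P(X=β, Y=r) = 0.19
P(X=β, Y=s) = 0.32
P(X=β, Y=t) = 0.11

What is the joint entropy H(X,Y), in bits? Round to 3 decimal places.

H(X,Y) = −Σ p(x,y)·log₂ p(x,y) over all 6 cells.
  cell (α,r): −0.14·log₂0.14 = 0.3971
  cell (α,s): −0.22·log₂0.22 = 0.4806
  cell (α,t): −0.02·log₂0.02 = 0.1129
  cell (β,r): −0.19·log₂0.19 = 0.4552
  cell (β,s): −0.32·log₂0.32 = 0.5260
  cell (β,t): −0.11·log₂0.11 = 0.3503
Sum = 2.322 bits.

2.322 bits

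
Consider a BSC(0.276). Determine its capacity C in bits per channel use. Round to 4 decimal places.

Binary symmetric channel: C = 1 − h₂(ε) where h₂ is the binary entropy function.
h₂(0.276) = −0.276·log₂0.276 − 0.724·log₂0.724 = 0.8499.
C = 1 − 0.8499 = 0.1501 bits per channel use.

0.1501 bits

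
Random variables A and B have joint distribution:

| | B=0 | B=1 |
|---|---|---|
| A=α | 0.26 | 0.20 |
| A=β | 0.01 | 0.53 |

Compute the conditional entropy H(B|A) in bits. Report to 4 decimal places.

Marginals: p(A) = (0.4600, 0.5400), p(B) = (0.2700, 0.7300).
H(B|A) = Σ p(A) · H(B|A=·).
  A=α: p=0.4600, H(B|A=α) = 0.9877
  A=β: p=0.5400, H(B|A=β) = 0.1330
Weighted sum = 0.5262 bits.

0.5262 bits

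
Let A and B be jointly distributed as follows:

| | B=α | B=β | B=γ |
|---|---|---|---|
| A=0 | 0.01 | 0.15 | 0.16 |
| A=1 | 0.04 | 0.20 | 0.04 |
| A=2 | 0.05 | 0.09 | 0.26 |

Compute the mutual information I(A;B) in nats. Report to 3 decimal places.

Marginals: p(A) = (0.3200, 0.2800, 0.4000), p(B) = (0.1000, 0.4400, 0.4600).
I(A;B) = Σ p(x,y)·ln[p(x,y)/(p(x)p(y))].
  (0,α): 0.01·ln(0.3125) = -0.0116
  (0,β): 0.15·ln(1.0653) = 0.0095
  (0,γ): 0.16·ln(1.0870) = 0.0133
  (1,α): 0.04·ln(1.4286) = 0.0143
  (1,β): 0.20·ln(1.6234) = 0.0969
  (1,γ): 0.04·ln(0.3106) = -0.0468
  (2,α): 0.05·ln(1.2500) = 0.0112
  (2,β): 0.09·ln(0.5114) = -0.0604
  (2,γ): 0.26·ln(1.4130) = 0.0899
Sum = 0.116 nats.

0.116 nats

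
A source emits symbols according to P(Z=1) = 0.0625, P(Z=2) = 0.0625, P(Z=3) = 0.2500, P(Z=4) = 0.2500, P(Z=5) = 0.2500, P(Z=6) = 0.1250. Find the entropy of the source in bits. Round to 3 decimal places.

2.375 bits

H(Z) = −Σ p·log₂ p.
  −(0.0625)·log₂(0.0625) = 0.2500
  −(0.0625)·log₂(0.0625) = 0.2500
  −(0.2500)·log₂(0.2500) = 0.5000
  −(0.2500)·log₂(0.2500) = 0.5000
  −(0.2500)·log₂(0.2500) = 0.5000
  −(0.1250)·log₂(0.1250) = 0.3750
Sum: 0.2500 + 0.2500 + 0.5000 + 0.5000 + 0.5000 + 0.3750 = 2.375 bits.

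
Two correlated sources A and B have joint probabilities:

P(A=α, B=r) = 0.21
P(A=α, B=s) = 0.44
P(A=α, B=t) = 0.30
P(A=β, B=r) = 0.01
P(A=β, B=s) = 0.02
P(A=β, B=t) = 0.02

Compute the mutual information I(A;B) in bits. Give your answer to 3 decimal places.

0.001 bits

Marginals: p(A) = (0.9500, 0.0500), p(B) = (0.2200, 0.4600, 0.3200).
I(A;B) = H(A) + H(B) − H(A,B).
H(A) = 0.2864, H(B) = 1.5219, H(A,B) = 1.8073.
I(A;B) = 0.2864 + 1.5219 − 1.8073 = 0.001 bits.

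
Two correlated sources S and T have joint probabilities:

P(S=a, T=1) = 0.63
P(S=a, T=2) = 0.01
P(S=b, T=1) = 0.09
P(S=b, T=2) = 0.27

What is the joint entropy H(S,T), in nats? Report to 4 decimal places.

H(S,T) = −Σ p(x,y)·ln p(x,y) over all 4 cells.
  cell (a,1): −0.63·ln0.63 = 0.29108
  cell (a,2): −0.01·ln0.01 = 0.04605
  cell (b,1): −0.09·ln0.09 = 0.21672
  cell (b,2): −0.27·ln0.27 = 0.35352
Sum = 0.9074 nats.

0.9074 nats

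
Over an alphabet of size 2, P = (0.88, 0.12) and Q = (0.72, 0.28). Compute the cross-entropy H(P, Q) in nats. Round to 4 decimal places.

0.4418 nats

H(P,Q) = −Σ p·ln q.
  −0.88·ln(0.72) = 0.28908
  −0.12·ln(0.28) = 0.15276
H(P,Q) = 0.4418 nats.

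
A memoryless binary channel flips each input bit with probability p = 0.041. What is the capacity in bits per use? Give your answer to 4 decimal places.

Binary symmetric channel: C = 1 − h₂(ε) where h₂ is the binary entropy function.
h₂(0.041) = −0.041·log₂0.041 − 0.959·log₂0.959 = 0.2469.
C = 1 − 0.2469 = 0.7531 bits per channel use.

0.7531 bits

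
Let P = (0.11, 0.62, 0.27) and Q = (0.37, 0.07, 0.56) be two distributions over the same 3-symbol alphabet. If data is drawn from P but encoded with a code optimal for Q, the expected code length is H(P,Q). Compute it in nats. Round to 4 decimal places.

H(P,Q) = −Σ p·ln q.
  −0.11·ln(0.37) = 0.10937
  −0.62·ln(0.07) = 1.64874
  −0.27·ln(0.56) = 0.15655
H(P,Q) = 1.9147 nats.

1.9147 nats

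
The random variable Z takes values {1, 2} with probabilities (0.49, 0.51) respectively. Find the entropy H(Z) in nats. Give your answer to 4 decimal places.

H(Z) = −Σ p·ln p.
  −(0.49)·ln(0.49) = 0.34954
  −(0.51)·ln(0.51) = 0.34341
Sum: 0.34954 + 0.34341 = 0.6929 nats.

0.6929 nats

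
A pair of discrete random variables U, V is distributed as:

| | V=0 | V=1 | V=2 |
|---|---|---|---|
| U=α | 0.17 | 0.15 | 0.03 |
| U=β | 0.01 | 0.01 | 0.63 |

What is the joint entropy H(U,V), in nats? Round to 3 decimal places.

1.074 nats

H(U,V) = −Σ p(x,y)·ln p(x,y) over all 6 cells.
  cell (α,0): −0.17·ln0.17 = 0.3012
  cell (α,1): −0.15·ln0.15 = 0.2846
  cell (α,2): −0.03·ln0.03 = 0.1052
  cell (β,0): −0.01·ln0.01 = 0.0461
  cell (β,1): −0.01·ln0.01 = 0.0461
  cell (β,2): −0.63·ln0.63 = 0.2911
Sum = 1.074 nats.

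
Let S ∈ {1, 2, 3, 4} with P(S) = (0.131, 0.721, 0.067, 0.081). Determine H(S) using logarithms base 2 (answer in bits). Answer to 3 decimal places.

H(S) = −Σ p·log₂ p.
  −(0.131)·log₂(0.131) = 0.3841
  −(0.721)·log₂(0.721) = 0.3403
  −(0.067)·log₂(0.067) = 0.2613
  −(0.081)·log₂(0.081) = 0.2937
Sum: 0.3841 + 0.3403 + 0.2613 + 0.2937 = 1.279 bits.

1.279 bits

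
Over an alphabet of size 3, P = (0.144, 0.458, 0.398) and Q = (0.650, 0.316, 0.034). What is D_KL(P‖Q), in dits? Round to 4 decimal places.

0.4048 dits

D(P‖Q) = Σ p·log₁₀(p/q).
  0.144·log₁₀(0.144/0.650) = -0.09426
  0.458·log₁₀(0.458/0.316) = 0.07382
  0.398·log₁₀(0.398/0.034) = 0.42522
D(P‖Q) = 0.4048 dits.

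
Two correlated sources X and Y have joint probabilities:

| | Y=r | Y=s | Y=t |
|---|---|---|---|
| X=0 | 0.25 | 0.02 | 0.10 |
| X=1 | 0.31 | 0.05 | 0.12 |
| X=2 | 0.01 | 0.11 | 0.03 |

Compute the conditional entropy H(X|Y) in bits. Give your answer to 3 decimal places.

Marginals: p(X) = (0.3700, 0.4800, 0.1500), p(Y) = (0.5700, 0.1800, 0.2500).
H(X|Y) = Σ p(Y) · H(X|Y=·).
  Y=r: p=0.5700, H(X|Y=r) = 1.1017
  Y=s: p=0.1800, H(X|Y=s) = 1.2997
  Y=t: p=0.2500, H(X|Y=t) = 1.4041
Weighted sum = 1.213 bits.

1.213 bits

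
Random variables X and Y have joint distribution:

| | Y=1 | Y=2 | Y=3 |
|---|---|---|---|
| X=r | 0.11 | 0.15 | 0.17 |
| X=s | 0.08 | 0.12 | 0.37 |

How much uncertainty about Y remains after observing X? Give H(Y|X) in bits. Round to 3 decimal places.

1.399 bits

Chain rule: H(Y|X) = H(X,Y) − H(X).
Marginals: p(X) = (0.4300, 0.5700), p(Y) = (0.1900, 0.2700, 0.5400).
H(X,Y) = 2.3847 bits; H(X) = 0.9858 bits.
H(Y|X) = 2.3847 − 0.9858 = 1.399 bits.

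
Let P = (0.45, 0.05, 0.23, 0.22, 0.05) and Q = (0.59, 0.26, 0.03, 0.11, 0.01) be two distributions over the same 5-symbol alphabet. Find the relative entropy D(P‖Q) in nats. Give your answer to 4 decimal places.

0.4971 nats

D(P‖Q) = Σ p·ln(p/q).
  0.45·ln(0.45/0.59) = -0.12189
  0.05·ln(0.05/0.26) = -0.08243
  0.23·ln(0.23/0.03) = 0.46848
  0.22·ln(0.22/0.11) = 0.15249
  0.05·ln(0.05/0.01) = 0.08047
D(P‖Q) = 0.4971 nats.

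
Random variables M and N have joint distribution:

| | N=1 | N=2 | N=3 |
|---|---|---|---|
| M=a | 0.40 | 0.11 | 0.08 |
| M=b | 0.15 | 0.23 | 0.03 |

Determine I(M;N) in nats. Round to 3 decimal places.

0.076 nats

Marginals: p(M) = (0.5900, 0.4100), p(N) = (0.5500, 0.3400, 0.1100).
I(M;N) = Σ p(x,y)·ln[p(x,y)/(p(x)p(y))].
  (a,1): 0.40·ln(1.2327) = 0.0837
  (a,2): 0.11·ln(0.5484) = -0.0661
  (a,3): 0.08·ln(1.2327) = 0.0167
  (b,1): 0.15·ln(0.6652) = -0.0612
  (b,2): 0.23·ln(1.6499) = 0.1152
  (b,3): 0.03·ln(0.6652) = -0.0122
Sum = 0.076 nats.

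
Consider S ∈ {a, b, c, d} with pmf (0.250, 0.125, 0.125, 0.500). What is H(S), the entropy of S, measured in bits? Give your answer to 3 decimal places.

1.750 bits

H(S) = −Σ p·log₂ p.
  −(0.250)·log₂(0.250) = 0.5000
  −(0.125)·log₂(0.125) = 0.3750
  −(0.125)·log₂(0.125) = 0.3750
  −(0.500)·log₂(0.500) = 0.5000
Sum: 0.5000 + 0.3750 + 0.3750 + 0.5000 = 1.750 bits.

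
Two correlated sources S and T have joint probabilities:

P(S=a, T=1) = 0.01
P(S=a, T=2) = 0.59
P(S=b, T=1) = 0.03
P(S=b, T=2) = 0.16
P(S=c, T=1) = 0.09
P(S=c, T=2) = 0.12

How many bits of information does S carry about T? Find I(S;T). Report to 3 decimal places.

0.158 bits

Marginals: p(S) = (0.6000, 0.1900, 0.2100), p(T) = (0.1300, 0.8700).
I(S;T) = H(S) + H(T) − H(S,T).
H(S) = 1.3702, H(T) = 0.5574, H(S,T) = 1.7701.
I(S;T) = 1.3702 + 0.5574 − 1.7701 = 0.158 bits.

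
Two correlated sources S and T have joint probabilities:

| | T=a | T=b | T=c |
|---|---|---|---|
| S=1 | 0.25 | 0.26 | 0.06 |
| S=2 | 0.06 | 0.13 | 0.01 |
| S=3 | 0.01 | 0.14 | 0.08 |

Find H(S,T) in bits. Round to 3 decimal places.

H(S,T) = −Σ p(x,y)·log₂ p(x,y) over all 9 cells.
  cell (1,a): −0.25·log₂0.25 = 0.5000
  cell (1,b): −0.26·log₂0.26 = 0.5053
  cell (1,c): −0.06·log₂0.06 = 0.2435
  cell (2,a): −0.06·log₂0.06 = 0.2435
  cell (2,b): −0.13·log₂0.13 = 0.3826
  cell (2,c): −0.01·log₂0.01 = 0.0664
  cell (3,a): −0.01·log₂0.01 = 0.0664
  cell (3,b): −0.14·log₂0.14 = 0.3971
  cell (3,c): −0.08·log₂0.08 = 0.2915
Sum = 2.696 bits.

2.696 bits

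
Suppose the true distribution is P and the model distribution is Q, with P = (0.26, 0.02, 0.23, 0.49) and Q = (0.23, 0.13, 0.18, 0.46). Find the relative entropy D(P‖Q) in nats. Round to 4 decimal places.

D(P‖Q) = Σ p·ln(p/q).
  0.26·ln(0.26/0.23) = 0.03188
  0.02·ln(0.02/0.13) = -0.03744
  0.23·ln(0.23/0.18) = 0.05638
  0.49·ln(0.49/0.46) = 0.03096
D(P‖Q) = 0.0818 nats.

0.0818 nats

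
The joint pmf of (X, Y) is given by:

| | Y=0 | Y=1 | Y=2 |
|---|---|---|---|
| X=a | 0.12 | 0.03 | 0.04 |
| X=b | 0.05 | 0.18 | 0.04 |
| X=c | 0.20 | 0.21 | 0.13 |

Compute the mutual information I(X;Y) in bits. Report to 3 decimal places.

Marginals: p(X) = (0.1900, 0.2700, 0.5400), p(Y) = (0.3700, 0.4200, 0.2100).
I(X;Y) = Σ p(x,y)·log₂[p(x,y)/(p(x)p(y))].
  (a,0): 0.12·log₂(1.7070) = 0.0926
  (a,1): 0.03·log₂(0.3759) = -0.0423
  (a,2): 0.04·log₂(1.0025) = 0.0001
  (b,0): 0.05·log₂(0.5005) = -0.0499
  (b,1): 0.18·log₂(1.5873) = 0.1200
  (b,2): 0.04·log₂(0.7055) = -0.0201
  (c,0): 0.20·log₂(1.0010) = 0.0003
  (c,1): 0.21·log₂(0.9259) = -0.0233
  (c,2): 0.13·log₂(1.1464) = 0.0256
Sum = 0.103 bits.

0.103 bits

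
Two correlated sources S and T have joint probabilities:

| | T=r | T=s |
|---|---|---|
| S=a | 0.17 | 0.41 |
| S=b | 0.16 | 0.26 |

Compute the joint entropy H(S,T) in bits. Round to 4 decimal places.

H(S,T) = −Σ p(x,y)·log₂ p(x,y) over all 4 cells.
  cell (a,r): −0.17·log₂0.17 = 0.43459
  cell (a,s): −0.41·log₂0.41 = 0.52738
  cell (b,r): −0.16·log₂0.16 = 0.42302
  cell (b,s): −0.26·log₂0.26 = 0.50529
Sum = 1.8903 bits.

1.8903 bits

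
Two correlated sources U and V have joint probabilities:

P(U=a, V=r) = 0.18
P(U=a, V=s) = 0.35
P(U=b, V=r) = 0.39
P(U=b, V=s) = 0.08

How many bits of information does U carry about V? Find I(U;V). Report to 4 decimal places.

0.1865 bits

Marginals: p(U) = (0.5300, 0.4700), p(V) = (0.5700, 0.4300).
I(U;V) = H(U) + H(V) − H(U,V).
H(U) = 0.9974, H(V) = 0.9858, H(U,V) = 1.7967.
I(U;V) = 0.9974 + 0.9858 − 1.7967 = 0.1865 bits.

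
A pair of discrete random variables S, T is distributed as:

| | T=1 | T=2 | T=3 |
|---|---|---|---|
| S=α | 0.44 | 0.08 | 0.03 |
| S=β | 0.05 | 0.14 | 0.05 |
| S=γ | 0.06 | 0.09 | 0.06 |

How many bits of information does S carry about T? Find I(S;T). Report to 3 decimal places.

Marginals: p(S) = (0.5500, 0.2400, 0.2100), p(T) = (0.5500, 0.3100, 0.1400).
I(S;T) = H(S) + H(T) − H(S,T).
H(S) = 1.4413, H(T) = 1.3953, H(S,T) = 2.5934.
I(S;T) = 1.4413 + 1.3953 − 2.5934 = 0.243 bits.

0.243 bits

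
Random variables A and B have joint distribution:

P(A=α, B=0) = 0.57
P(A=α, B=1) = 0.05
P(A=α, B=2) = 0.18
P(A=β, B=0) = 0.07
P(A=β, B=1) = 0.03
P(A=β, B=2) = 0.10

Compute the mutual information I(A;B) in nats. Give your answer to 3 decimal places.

0.044 nats

Marginals: p(A) = (0.8000, 0.2000), p(B) = (0.6400, 0.0800, 0.2800).
I(A;B) = Σ p(x,y)·ln[p(x,y)/(p(x)p(y))].
  (α,0): 0.57·ln(1.1133) = 0.0612
  (α,1): 0.05·ln(0.7812) = -0.0123
  (α,2): 0.18·ln(0.8036) = -0.0394
  (β,0): 0.07·ln(0.5469) = -0.0422
  (β,1): 0.03·ln(1.8750) = 0.0189
  (β,2): 0.10·ln(1.7857) = 0.0580
Sum = 0.044 nats.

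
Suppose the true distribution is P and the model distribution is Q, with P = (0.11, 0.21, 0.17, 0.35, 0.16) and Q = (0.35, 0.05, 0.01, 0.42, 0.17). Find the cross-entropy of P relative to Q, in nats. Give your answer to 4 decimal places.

H(P,Q) = −Σ p·ln q.
  −0.11·ln(0.35) = 0.11548
  −0.21·ln(0.05) = 0.62910
  −0.17·ln(0.01) = 0.78288
  −0.35·ln(0.42) = 0.30363
  −0.16·ln(0.17) = 0.28351
H(P,Q) = 2.1146 nats.

2.1146 nats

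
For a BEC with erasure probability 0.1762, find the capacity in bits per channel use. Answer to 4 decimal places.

0.8238 bits

Binary erasure channel: capacity C = 1 − ε.
C = 1 − 0.1762 = 0.8238 bits per channel use.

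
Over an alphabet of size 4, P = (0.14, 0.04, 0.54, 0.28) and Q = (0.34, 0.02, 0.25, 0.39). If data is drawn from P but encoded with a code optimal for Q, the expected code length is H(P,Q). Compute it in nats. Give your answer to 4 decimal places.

1.3198 nats

H(P,Q) = −Σ p·ln q.
  −0.14·ln(0.34) = 0.15103
  −0.04·ln(0.02) = 0.15648
  −0.54·ln(0.25) = 0.74860
  −0.28·ln(0.39) = 0.26365
H(P,Q) = 1.3198 nats.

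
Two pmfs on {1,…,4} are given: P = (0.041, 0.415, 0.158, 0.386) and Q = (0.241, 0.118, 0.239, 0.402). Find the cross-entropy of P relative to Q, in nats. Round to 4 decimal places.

H(P,Q) = −Σ p·ln q.
  −0.041·ln(0.241) = 0.05834
  −0.415·ln(0.118) = 0.88688
  −0.158·ln(0.239) = 0.22614
  −0.386·ln(0.402) = 0.35176
H(P,Q) = 1.5231 nats.

1.5231 nats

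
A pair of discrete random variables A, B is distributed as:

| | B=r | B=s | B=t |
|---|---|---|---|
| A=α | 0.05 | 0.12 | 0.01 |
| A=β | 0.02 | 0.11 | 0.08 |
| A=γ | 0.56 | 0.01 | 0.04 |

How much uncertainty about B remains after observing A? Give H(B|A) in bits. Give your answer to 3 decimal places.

Chain rule: H(B|A) = H(A,B) − H(A).
Marginals: p(A) = (0.1800, 0.2100, 0.6100), p(B) = (0.6300, 0.2400, 0.1300).
H(A,B) = 2.1249 bits; H(A) = 1.3531 bits.
H(B|A) = 2.1249 − 1.3531 = 0.772 bits.

0.772 bits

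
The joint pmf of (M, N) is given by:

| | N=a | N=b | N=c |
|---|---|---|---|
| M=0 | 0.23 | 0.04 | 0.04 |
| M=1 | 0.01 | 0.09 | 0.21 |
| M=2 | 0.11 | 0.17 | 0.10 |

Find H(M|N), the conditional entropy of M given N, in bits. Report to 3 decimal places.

Marginals: p(M) = (0.3100, 0.3100, 0.3800), p(N) = (0.3500, 0.3000, 0.3500).
H(M|N) = Σ p(N) · H(M|N=·).
  N=a: p=0.3500, H(M|N=a) = 1.0694
  N=b: p=0.3000, H(M|N=b) = 1.3730
  N=c: p=0.3500, H(M|N=c) = 1.3162
Weighted sum = 1.247 bits.

1.247 bits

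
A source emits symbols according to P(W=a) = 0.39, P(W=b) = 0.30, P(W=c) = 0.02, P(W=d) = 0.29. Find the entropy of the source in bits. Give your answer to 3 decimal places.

H(W) = −Σ p·log₂ p.
  −(0.39)·log₂(0.39) = 0.5298
  −(0.30)·log₂(0.30) = 0.5211
  −(0.02)·log₂(0.02) = 0.1129
  −(0.29)·log₂(0.29) = 0.5179
Sum: 0.5298 + 0.5211 + 0.1129 + 0.5179 = 1.682 bits.

1.682 bits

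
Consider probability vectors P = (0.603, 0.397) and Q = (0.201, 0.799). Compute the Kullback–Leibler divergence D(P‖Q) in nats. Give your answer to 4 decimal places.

0.3848 nats

D(P‖Q) = Σ p·ln(p/q).
  0.603·ln(0.603/0.201) = 0.66246
  0.397·ln(0.397/0.799) = -0.27767
D(P‖Q) = 0.3848 nats.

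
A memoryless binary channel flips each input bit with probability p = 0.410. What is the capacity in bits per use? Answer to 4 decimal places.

Binary symmetric channel: C = 1 − h₂(ε) where h₂ is the binary entropy function.
h₂(0.410) = −0.410·log₂0.410 − 0.590·log₂0.590 = 0.9765.
C = 1 − 0.9765 = 0.0235 bits per channel use.

0.0235 bits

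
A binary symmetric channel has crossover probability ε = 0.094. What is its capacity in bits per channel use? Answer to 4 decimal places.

0.5503 bits

Binary symmetric channel: C = 1 − h₂(ε) where h₂ is the binary entropy function.
h₂(0.094) = −0.094·log₂0.094 − 0.906·log₂0.906 = 0.4497.
C = 1 − 0.4497 = 0.5503 bits per channel use.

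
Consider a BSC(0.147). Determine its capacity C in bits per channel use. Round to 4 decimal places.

Binary symmetric channel: C = 1 − h₂(ε) where h₂ is the binary entropy function.
h₂(0.147) = −0.147·log₂0.147 − 0.853·log₂0.853 = 0.6023.
C = 1 − 0.6023 = 0.3977 bits per channel use.

0.3977 bits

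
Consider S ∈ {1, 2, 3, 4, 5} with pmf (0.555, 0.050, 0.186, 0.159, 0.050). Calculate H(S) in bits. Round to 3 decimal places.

H(S) = −Σ p·log₂ p.
  −(0.555)·log₂(0.555) = 0.4714
  −(0.050)·log₂(0.050) = 0.2161
  −(0.186)·log₂(0.186) = 0.4514
  −(0.159)·log₂(0.159) = 0.4218
  −(0.050)·log₂(0.050) = 0.2161
Sum: 0.4714 + 0.2161 + 0.4514 + 0.4218 + 0.2161 = 1.777 bits.

1.777 bits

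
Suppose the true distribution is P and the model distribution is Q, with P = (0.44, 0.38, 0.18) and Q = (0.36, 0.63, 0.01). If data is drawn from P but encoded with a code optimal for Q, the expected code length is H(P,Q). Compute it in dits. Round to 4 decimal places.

H(P,Q) = −Σ p·log₁₀ q.
  −0.44·log₁₀(0.36) = 0.19523
  −0.38·log₁₀(0.63) = 0.07625
  −0.18·log₁₀(0.01) = 0.36000
H(P,Q) = 0.6315 dits.

0.6315 dits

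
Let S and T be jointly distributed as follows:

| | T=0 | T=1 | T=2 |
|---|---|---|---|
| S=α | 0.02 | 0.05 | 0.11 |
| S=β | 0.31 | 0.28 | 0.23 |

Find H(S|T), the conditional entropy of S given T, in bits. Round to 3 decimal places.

Chain rule: H(S|T) = H(S,T) − H(T).
Marginals: p(S) = (0.1800, 0.8200), p(T) = (0.3300, 0.3300, 0.3400).
H(S,T) = 2.2049 bits; H(T) = 1.5848 bits.
H(S|T) = 2.2049 − 1.5848 = 0.620 bits.

0.620 bits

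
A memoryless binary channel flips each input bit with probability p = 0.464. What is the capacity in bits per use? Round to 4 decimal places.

0.0037 bits

Binary symmetric channel: C = 1 − h₂(ε) where h₂ is the binary entropy function.
h₂(0.464) = −0.464·log₂0.464 − 0.536·log₂0.536 = 0.9963.
C = 1 − 0.9963 = 0.0037 bits per channel use.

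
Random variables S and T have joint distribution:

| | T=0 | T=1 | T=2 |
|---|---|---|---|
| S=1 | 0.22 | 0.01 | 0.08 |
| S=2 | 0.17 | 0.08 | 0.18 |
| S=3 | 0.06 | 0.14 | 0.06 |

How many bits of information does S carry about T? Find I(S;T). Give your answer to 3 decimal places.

0.191 bits

Marginals: p(S) = (0.3100, 0.4300, 0.2600), p(T) = (0.4500, 0.2300, 0.3200).
I(S;T) = H(S) + H(T) − H(S,T).
H(S) = 1.5526, H(T) = 1.5321, H(S,T) = 2.8941.
I(S;T) = 1.5526 + 1.5321 − 2.8941 = 0.191 bits.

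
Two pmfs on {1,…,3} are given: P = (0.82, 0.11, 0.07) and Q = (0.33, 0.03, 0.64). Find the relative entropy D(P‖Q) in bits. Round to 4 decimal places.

1.0595 bits

D(P‖Q) = Σ p·log₂(p/q).
  0.82·log₂(0.82/0.33) = 1.07679
  0.11·log₂(0.11/0.03) = 0.20619
  0.07·log₂(0.07/0.64) = -0.22349
D(P‖Q) = 1.0595 bits.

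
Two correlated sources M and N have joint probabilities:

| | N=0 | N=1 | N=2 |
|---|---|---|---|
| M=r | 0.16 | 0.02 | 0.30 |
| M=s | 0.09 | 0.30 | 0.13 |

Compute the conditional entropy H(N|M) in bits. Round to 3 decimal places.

Chain rule: H(N|M) = H(M,N) − H(M).
Marginals: p(M) = (0.4800, 0.5200), p(N) = (0.2500, 0.3200, 0.4300).
H(M,N) = 2.2734 bits; H(M) = 0.9988 bits.
H(N|M) = 2.2734 − 0.9988 = 1.275 bits.

1.275 bits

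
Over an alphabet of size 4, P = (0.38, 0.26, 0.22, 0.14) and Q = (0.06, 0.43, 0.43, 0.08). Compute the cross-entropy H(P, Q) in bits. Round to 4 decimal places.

2.6370 bits

H(P,Q) = −Σ p·log₂ q.
  −0.38·log₂(0.06) = 1.54238
  −0.26·log₂(0.43) = 0.31657
  −0.22·log₂(0.43) = 0.26787
  −0.14·log₂(0.08) = 0.51014
H(P,Q) = 2.6370 bits.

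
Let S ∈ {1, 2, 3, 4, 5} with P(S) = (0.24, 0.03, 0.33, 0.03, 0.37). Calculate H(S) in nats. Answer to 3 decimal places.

H(S) = −Σ p·ln p.
  −(0.24)·ln(0.24) = 0.3425
  −(0.03)·ln(0.03) = 0.1052
  −(0.33)·ln(0.33) = 0.3659
  −(0.03)·ln(0.03) = 0.1052
  −(0.37)·ln(0.37) = 0.3679
Sum: 0.3425 + 0.1052 + 0.3659 + 0.1052 + 0.3679 = 1.287 nats.

1.287 nats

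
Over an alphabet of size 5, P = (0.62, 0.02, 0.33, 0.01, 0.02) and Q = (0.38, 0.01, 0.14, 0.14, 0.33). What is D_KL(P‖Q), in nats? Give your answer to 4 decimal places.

D(P‖Q) = Σ p·ln(p/q).
  0.62·ln(0.62/0.38) = 0.30352
  0.02·ln(0.02/0.01) = 0.01386
  0.33·ln(0.33/0.14) = 0.28296
  0.01·ln(0.01/0.14) = -0.02639
  0.02·ln(0.02/0.33) = -0.05607
D(P‖Q) = 0.5179 nats.

0.5179 nats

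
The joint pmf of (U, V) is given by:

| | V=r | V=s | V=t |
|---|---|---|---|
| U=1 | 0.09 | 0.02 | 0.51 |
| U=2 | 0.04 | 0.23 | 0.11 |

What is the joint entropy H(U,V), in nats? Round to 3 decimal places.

H(U,V) = −Σ p(x,y)·ln p(x,y) over all 6 cells.
  cell (1,r): −0.09·ln0.09 = 0.2167
  cell (1,s): −0.02·ln0.02 = 0.0782
  cell (1,t): −0.51·ln0.51 = 0.3434
  cell (2,r): −0.04·ln0.04 = 0.1288
  cell (2,s): −0.23·ln0.23 = 0.3380
  cell (2,t): −0.11·ln0.11 = 0.2428
Sum = 1.348 nats.

1.348 nats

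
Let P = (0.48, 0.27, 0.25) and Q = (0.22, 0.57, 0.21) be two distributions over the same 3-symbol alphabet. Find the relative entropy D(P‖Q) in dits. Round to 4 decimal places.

D(P‖Q) = Σ p·log₁₀(p/q).
  0.48·log₁₀(0.48/0.22) = 0.16263
  0.27·log₁₀(0.27/0.57) = -0.08762
  0.25·log₁₀(0.25/0.21) = 0.01893
D(P‖Q) = 0.0939 dits.

0.0939 dits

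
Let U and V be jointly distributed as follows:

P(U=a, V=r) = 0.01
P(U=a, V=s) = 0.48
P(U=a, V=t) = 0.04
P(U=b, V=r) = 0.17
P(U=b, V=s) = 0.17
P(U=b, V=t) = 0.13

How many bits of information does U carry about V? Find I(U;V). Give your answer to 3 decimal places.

Marginals: p(U) = (0.5300, 0.4700), p(V) = (0.1800, 0.6500, 0.1700).
I(U;V) = Σ p(x,y)·log₂[p(x,y)/(p(x)p(y))].
  (a,r): 0.01·log₂(0.1048) = -0.0325
  (a,s): 0.48·log₂(1.3933) = 0.2297
  (a,t): 0.04·log₂(0.4440) = -0.0469
  (b,r): 0.17·log₂(2.0095) = 0.1712
  (b,s): 0.17·log₂(0.5565) = -0.1438
  (b,t): 0.13·log₂(1.6270) = 0.0913
Sum = 0.269 bits.

0.269 bits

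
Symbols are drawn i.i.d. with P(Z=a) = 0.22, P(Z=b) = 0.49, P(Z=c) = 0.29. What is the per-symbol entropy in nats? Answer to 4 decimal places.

H(Z) = −Σ p·ln p.
  −(0.22)·ln(0.22) = 0.33311
  −(0.49)·ln(0.49) = 0.34954
  −(0.29)·ln(0.29) = 0.35898
Sum: 0.33311 + 0.34954 + 0.35898 = 1.0416 nats.

1.0416 nats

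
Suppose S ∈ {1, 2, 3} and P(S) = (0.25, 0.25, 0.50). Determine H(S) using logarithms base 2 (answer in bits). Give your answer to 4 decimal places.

1.5000 bits

H(S) = −Σ p·log₂ p.
  −(0.25)·log₂(0.25) = 0.50000
  −(0.25)·log₂(0.25) = 0.50000
  −(0.50)·log₂(0.50) = 0.50000
Sum: 0.50000 + 0.50000 + 0.50000 = 1.5000 bits.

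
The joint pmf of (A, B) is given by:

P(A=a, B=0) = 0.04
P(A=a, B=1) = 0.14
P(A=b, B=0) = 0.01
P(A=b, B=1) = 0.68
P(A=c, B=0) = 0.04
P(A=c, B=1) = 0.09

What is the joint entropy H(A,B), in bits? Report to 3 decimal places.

H(A,B) = −Σ p(x,y)·log₂ p(x,y) over all 6 cells.
  cell (a,0): −0.04·log₂0.04 = 0.1858
  cell (a,1): −0.14·log₂0.14 = 0.3971
  cell (b,0): −0.01·log₂0.01 = 0.0664
  cell (b,1): −0.68·log₂0.68 = 0.3783
  cell (c,0): −0.04·log₂0.04 = 0.1858
  cell (c,1): −0.09·log₂0.09 = 0.3127
Sum = 1.526 bits.

1.526 bits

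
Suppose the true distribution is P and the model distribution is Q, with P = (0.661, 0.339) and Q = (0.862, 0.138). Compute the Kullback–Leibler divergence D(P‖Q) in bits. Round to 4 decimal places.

0.1864 bits

D(P‖Q) = Σ p·log₂(p/q).
  0.661·log₂(0.661/0.862) = -0.25319
  0.339·log₂(0.339/0.138) = 0.43955
D(P‖Q) = 0.1864 bits.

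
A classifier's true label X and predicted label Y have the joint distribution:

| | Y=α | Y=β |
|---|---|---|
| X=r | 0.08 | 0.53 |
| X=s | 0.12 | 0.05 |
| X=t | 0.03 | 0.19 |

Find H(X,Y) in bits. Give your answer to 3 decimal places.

H(X,Y) = −Σ p(x,y)·log₂ p(x,y) over all 6 cells.
  cell (r,α): −0.08·log₂0.08 = 0.2915
  cell (r,β): −0.53·log₂0.53 = 0.4854
  cell (s,α): −0.12·log₂0.12 = 0.3671
  cell (s,β): −0.05·log₂0.05 = 0.2161
  cell (t,α): −0.03·log₂0.03 = 0.1518
  cell (t,β): −0.19·log₂0.19 = 0.4552
Sum = 1.967 bits.

1.967 bits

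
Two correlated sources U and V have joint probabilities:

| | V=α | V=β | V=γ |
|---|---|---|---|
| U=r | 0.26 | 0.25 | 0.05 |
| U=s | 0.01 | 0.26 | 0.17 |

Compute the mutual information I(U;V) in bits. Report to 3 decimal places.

0.248 bits

Marginals: p(U) = (0.5600, 0.4400), p(V) = (0.2700, 0.5100, 0.2200).
I(U;V) = H(U) + H(V) − H(U,V).
H(U) = 0.9896, H(V) = 1.4860, H(U,V) = 2.2277.
I(U;V) = 0.9896 + 1.4860 − 2.2277 = 0.248 bits.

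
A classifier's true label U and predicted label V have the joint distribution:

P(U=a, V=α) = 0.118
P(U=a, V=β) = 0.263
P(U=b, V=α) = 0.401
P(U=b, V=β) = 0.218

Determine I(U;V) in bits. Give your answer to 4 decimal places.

0.0794 bits

Marginals: p(U) = (0.3810, 0.6190), p(V) = (0.5190, 0.4810).
I(U;V) = Σ p(x,y)·log₂[p(x,y)/(p(x)p(y))].
  (a,α): 0.118·log₂(0.5967) = -0.08789
  (a,β): 0.263·log₂(1.4351) = 0.13707
  (b,α): 0.401·log₂(1.2482) = 0.12826
  (b,β): 0.218·log₂(0.7322) = -0.09804
Sum = 0.0794 bits.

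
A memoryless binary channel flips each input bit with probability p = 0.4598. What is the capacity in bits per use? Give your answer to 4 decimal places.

0.0047 bits

Binary symmetric channel: C = 1 − h₂(ε) where h₂ is the binary entropy function.
h₂(0.4598) = −0.4598·log₂0.4598 − 0.5402·log₂0.5402 = 0.9953.
C = 1 − 0.9953 = 0.0047 bits per channel use.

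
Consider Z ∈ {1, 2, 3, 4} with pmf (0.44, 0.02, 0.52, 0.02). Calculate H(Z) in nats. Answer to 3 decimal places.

0.858 nats

H(Z) = −Σ p·ln p.
  −(0.44)·ln(0.44) = 0.3612
  −(0.02)·ln(0.02) = 0.0782
  −(0.52)·ln(0.52) = 0.3400
  −(0.02)·ln(0.02) = 0.0782
Sum: 0.3612 + 0.0782 + 0.3400 + 0.0782 = 0.858 nats.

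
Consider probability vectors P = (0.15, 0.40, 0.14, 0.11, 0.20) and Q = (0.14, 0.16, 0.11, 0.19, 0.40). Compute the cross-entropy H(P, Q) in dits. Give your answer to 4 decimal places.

H(P,Q) = −Σ p·log₁₀ q.
  −0.15·log₁₀(0.14) = 0.12808
  −0.40·log₁₀(0.16) = 0.31835
  −0.14·log₁₀(0.11) = 0.13421
  −0.11·log₁₀(0.19) = 0.07934
  −0.20·log₁₀(0.40) = 0.07959
H(P,Q) = 0.7396 dits.

0.7396 dits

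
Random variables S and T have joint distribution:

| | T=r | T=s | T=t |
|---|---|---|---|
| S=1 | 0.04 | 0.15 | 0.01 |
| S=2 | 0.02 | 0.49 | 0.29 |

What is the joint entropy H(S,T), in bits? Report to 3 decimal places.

1.798 bits

H(S,T) = −Σ p(x,y)·log₂ p(x,y) over all 6 cells.
  cell (1,r): −0.04·log₂0.04 = 0.1858
  cell (1,s): −0.15·log₂0.15 = 0.4105
  cell (1,t): −0.01·log₂0.01 = 0.0664
  cell (2,r): −0.02·log₂0.02 = 0.1129
  cell (2,s): −0.49·log₂0.49 = 0.5043
  cell (2,t): −0.29·log₂0.29 = 0.5179
Sum = 1.798 bits.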